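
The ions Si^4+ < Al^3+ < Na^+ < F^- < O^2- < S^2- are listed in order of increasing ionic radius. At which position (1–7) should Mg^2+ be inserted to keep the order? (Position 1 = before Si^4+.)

3

First list Z and electron count for each: Si^4+ has 10 e⁻ (Z=14), Al^3+ has 10 e⁻ (Z=13), Mg^2+ has 10 e⁻ (Z=12), Na^+ has 10 e⁻ (Z=11), F^- has 10 e⁻ (Z=9), O^2- has 10 e⁻ (Z=8), S^2- has 18 e⁻ (Z=16). Si^4+ < Al^3+ (isoelectronic, higher Z=14 is smaller); Al^3+ < Mg^2+ (both 10 e⁻, Z=13>12); Mg^2+ < Na^+ (isoelectronic, higher Z=12 is smaller); Na^+ < F^- (both 10 e⁻, Z=11>9); F^- < O^2- (isoelectronic, higher Z=9 is smaller); O^2- < S^2- (same group, 1 shell fewer).
Putting Mg^2+ in gives Si^4+ < Al^3+ < Mg^2+ < Na^+ < F^- < O^2- < S^2-; it lands at slot 3.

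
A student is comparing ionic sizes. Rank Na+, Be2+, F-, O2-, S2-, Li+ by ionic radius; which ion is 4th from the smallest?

Work out protons and electrons: Be2+ has 2 e⁻ (Z=4), Li+ has 2 e⁻ (Z=3), Na+ has 10 e⁻ (Z=11), F- has 10 e⁻ (Z=9), O2- has 10 e⁻ (Z=8), S2- has 18 e⁻ (Z=16). Be2+ < Li+ (isoelectronic, higher Z=4 is smaller); Li+ < Na+ (same group, 1 shell fewer); Na+ < F- (isoelectronic, higher Z=11 is smaller); F- < O2- (both 10 e⁻, Z=9>8); O2- < S2- (same group, 1 shell fewer).
Full ascending order: Be2+ < Li+ < Na+ < F- < O2- < S2-. Counting from the smallest, position 4 is F-.

F-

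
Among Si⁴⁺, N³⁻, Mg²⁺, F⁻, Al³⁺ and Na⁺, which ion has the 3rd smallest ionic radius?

Mg²⁺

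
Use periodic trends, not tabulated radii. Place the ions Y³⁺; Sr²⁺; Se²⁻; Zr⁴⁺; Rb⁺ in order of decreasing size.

Se²⁻ > Rb⁺ > Sr²⁺ > Y³⁺ > Zr⁴⁺

All of these have 36 electrons (isoelectronic). With the same electron cloud, the ion with the most protons pulls it in tightest. Nuclear charges: Zr⁴⁺ (Z=40), Y³⁺ (Z=39), Sr²⁺ (Z=38), Rb⁺ (Z=37), Se²⁻ (Z=34). Highest Z is smallest.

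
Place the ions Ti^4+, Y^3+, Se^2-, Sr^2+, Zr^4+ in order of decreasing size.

Se^2- > Sr^2+ > Y^3+ > Zr^4+ > Ti^4+

Tabulating Z and e⁻: Ti^4+: 18 e⁻, Z=22, Zr^4+: 36 e⁻, Z=40, Y^3+: 36 e⁻, Z=39, Sr^2+: 36 e⁻, Z=38, Se^2-: 36 e⁻, Z=34. Ti^4+ < Zr^4+ (same group, 1 shell fewer); Zr^4+ < Y^3+ (isoelectronic, higher Z=40 is smaller); Y^3+ < Sr^2+ (isoelectronic, higher Z=39 is smaller); Sr^2+ < Se^2- (isoelectronic, higher Z=38 is smaller).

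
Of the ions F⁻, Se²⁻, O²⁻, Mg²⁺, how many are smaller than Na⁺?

1

Tabulating Z and e⁻: Mg²⁺: 10 e⁻, Z=12, Na⁺: 10 e⁻, Z=11, F⁻: 10 e⁻, Z=9, O²⁻: 10 e⁻, Z=8, Se²⁻: 36 e⁻, Z=34. Mg²⁺ < Na⁺ (isoelectronic, higher Z=12 is smaller); Na⁺ < F⁻ (isoelectronic, higher Z=11 is smaller); F⁻ < O²⁻ (both 10 e⁻, Z=9>8); O²⁻ < Se²⁻ (same group, 2 shells fewer).
Relative to Na⁺, the ions that are smaller are Mg²⁺. That's 1.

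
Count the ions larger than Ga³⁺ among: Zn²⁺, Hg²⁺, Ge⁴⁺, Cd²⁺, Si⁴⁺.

3

Tabulating Z and e⁻: Si⁴⁺: 10 e⁻, Z=14, Ge⁴⁺: 28 e⁻, Z=32, Ga³⁺: 28 e⁻, Z=31, Zn²⁺: 28 e⁻, Z=30, Cd²⁺: 46 e⁻, Z=48, Hg²⁺: 78 e⁻, Z=80. Si⁴⁺ < Ge⁴⁺ (same group, 1 shell fewer); Ge⁴⁺ < Ga³⁺ (isoelectronic, higher Z=32 is smaller); Ga³⁺ < Zn²⁺ (isoelectronic, higher Z=31 is smaller); Zn²⁺ < Cd²⁺ (same group, 1 shell fewer); Cd²⁺ < Hg²⁺ (same group, 1 shell fewer).
Ordering all of them (including Ga³⁺) by radius gives Si⁴⁺ < Ge⁴⁺ < Ga³⁺ < Zn²⁺ < Cd²⁺ < Hg²⁺. So 3 are larger.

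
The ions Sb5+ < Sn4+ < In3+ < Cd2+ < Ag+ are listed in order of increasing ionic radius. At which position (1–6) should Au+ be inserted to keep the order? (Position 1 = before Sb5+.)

Electron counts and nuclear charges: Sb5+ has 46 e⁻ (Z=51), Sn4+ has 46 e⁻ (Z=50), In3+ has 46 e⁻ (Z=49), Cd2+ has 46 e⁻ (Z=48), Ag+ has 46 e⁻ (Z=47), Au+ has 78 e⁻ (Z=79). Sb5+ < Sn4+ (isoelectronic, higher Z=51 is smaller); Sn4+ < In3+ (isoelectronic, higher Z=50 is smaller); In3+ < Cd2+ (isoelectronic, higher Z=49 is smaller); Cd2+ < Ag+ (both 46 e⁻, Z=48>47); Ag+ < Au+ (same group, period 5 vs 6).
The complete sequence is Sb5+ < Sn4+ < In3+ < Cd2+ < Ag+ < Au+. Au+ sits at position 6.

6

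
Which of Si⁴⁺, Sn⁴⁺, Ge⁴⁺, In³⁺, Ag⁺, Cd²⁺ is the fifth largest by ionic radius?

Si⁴⁺: 10 e⁻, Z=14, Ge⁴⁺: 28 e⁻, Z=32, Sn⁴⁺: 46 e⁻, Z=50, In³⁺: 46 e⁻, Z=49, Cd²⁺: 46 e⁻, Z=48, Ag⁺: 46 e⁻, Z=47. Si⁴⁺ < Ge⁴⁺ (same group, 1 shell fewer); Ge⁴⁺ < Sn⁴⁺ (same group, period 4 vs 5); Sn⁴⁺ < In³⁺ (isoelectronic, higher Z=50 is smaller); In³⁺ < Cd²⁺ (both 46 e⁻, Z=49>48); Cd²⁺ < Ag⁺ (both 46 e⁻, Z=48>47).
So the order is Si⁴⁺ < Ge⁴⁺ < Sn⁴⁺ < In³⁺ < Cd²⁺ < Ag⁺; the 5th-largest ion is Ge⁴⁺.

Ge⁴⁺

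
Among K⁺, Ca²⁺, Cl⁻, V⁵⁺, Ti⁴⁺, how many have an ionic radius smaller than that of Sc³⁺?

2

Each ion has 18 electrons. The ranking follows nuclear charge in reverse — greater Z gives a smaller radius. V⁵⁺ (Z=23), Ti⁴⁺ (Z=22), Sc³⁺ (Z=21), Ca²⁺ (Z=20), K⁺ (Z=19), Cl⁻ (Z=17).
Placing each against Sc³⁺: smaller — V⁵⁺, Ti⁴⁺; larger — Ca²⁺, K⁺, Cl⁻. Count: 2.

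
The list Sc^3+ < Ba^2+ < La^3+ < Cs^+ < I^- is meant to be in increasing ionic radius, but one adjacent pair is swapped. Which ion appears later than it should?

La^3+

Check each adjacent pair. Ba^2+ and La^3+ are reversed: La^3+ and Ba^2+ share 54 electrons; the higher nuclear charge on La (Z=57) contracts it more, so La^3+ < Ba^2+. No other neighbouring pair contradicts the periodic trends, so La^3+ is the ion listed too late.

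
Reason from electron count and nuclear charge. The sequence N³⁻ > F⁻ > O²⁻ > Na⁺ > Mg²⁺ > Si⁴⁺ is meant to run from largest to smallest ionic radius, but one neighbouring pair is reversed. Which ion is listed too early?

F⁻

The pair F⁻, O²⁻ is the wrong way round — they are isoelectronic (10 e⁻) and F has more protons than O (9 vs 8), making F⁻ smaller. All other adjacent pairs agree with periodic trends, so F⁻ is the misplaced ion.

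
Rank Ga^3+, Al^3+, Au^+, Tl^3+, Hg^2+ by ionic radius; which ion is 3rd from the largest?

Tabulating Z and e⁻: Al^3+: 10 e⁻, Z=13, Ga^3+: 28 e⁻, Z=31, Tl^3+: 78 e⁻, Z=81, Hg^2+: 78 e⁻, Z=80, Au^+: 78 e⁻, Z=79. Al^3+ < Ga^3+ (same group, 1 shell fewer); Ga^3+ < Tl^3+ (same group, period 4 vs 6); Tl^3+ < Hg^2+ (both 78 e⁻, Z=81>80); Hg^2+ < Au^+ (isoelectronic, higher Z=80 is smaller).
Ordering: Al^3+ < Ga^3+ < Tl^3+ < Hg^2+ < Au^+. The 3rd largest is Tl^3+.

Tl^3+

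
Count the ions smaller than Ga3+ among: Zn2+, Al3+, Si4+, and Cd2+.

Tabulating Z and e⁻: Si4+: 10 e⁻, Z=14, Al3+: 10 e⁻, Z=13, Ga3+: 28 e⁻, Z=31, Zn2+: 28 e⁻, Z=30, Cd2+: 46 e⁻, Z=48. Si4+ < Al3+ (both 10 e⁻, Z=14>13); Al3+ < Ga3+ (same group, 1 shell fewer); Ga3+ < Zn2+ (both 28 e⁻, Z=31>30); Zn2+ < Cd2+ (same group, 1 shell fewer).
Ordering all of them (including Ga3+) by radius gives Si4+ < Al3+ < Ga3+ < Zn2+ < Cd2+. So 2 are smaller.

2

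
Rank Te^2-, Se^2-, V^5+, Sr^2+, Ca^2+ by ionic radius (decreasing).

Te^2- > Se^2- > Sr^2+ > Ca^2+ > V^5+

V^5+: 18 e⁻, Z=23, Ca^2+: 18 e⁻, Z=20, Sr^2+: 36 e⁻, Z=38, Se^2-: 36 e⁻, Z=34, Te^2-: 54 e⁻, Z=52. V^5+ < Ca^2+ (both 18 e⁻, Z=23>20); Ca^2+ < Sr^2+ (same group, period 4 vs 5); Sr^2+ < Se^2- (both 36 e⁻, Z=38>34); Se^2- < Te^2- (same group, period 4 vs 5).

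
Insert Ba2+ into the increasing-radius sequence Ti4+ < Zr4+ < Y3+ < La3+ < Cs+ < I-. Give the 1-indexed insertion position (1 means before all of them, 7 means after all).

First list Z and electron count for each: Ti4+ has 18 e⁻ (Z=22), Zr4+ has 36 e⁻ (Z=40), Y3+ has 36 e⁻ (Z=39), La3+ has 54 e⁻ (Z=57), Ba2+ has 54 e⁻ (Z=56), Cs+ has 54 e⁻ (Z=55), I- has 54 e⁻ (Z=53). Ti4+ < Zr4+ (same group, 1 shell fewer); Zr4+ < Y3+ (both 36 e⁻, Z=40>39); Y3+ < La3+ (same group, period 5 vs 6); La3+ < Ba2+ (both 54 e⁻, Z=57>56); Ba2+ < Cs+ (both 54 e⁻, Z=56>55); Cs+ < I- (both 54 e⁻, Z=55>53).
With Ba2+ included the full order is Ti4+ < Zr4+ < Y3+ < La3+ < Ba2+ < Cs+ < I-, so it takes position 5.

5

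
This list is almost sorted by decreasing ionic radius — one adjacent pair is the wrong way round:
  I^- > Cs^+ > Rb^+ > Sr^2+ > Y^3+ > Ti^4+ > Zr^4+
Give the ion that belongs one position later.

Ti^4+

Check each adjacent pair. Ti^4+ and Zr^4+ are reversed: Ti^4+ and Zr^4+ are in one column with the same charge; the lighter period-4 ion has one fewer shell and is smaller. No other neighbouring pair contradicts the periodic trends, so Ti^4+ is the ion listed too early.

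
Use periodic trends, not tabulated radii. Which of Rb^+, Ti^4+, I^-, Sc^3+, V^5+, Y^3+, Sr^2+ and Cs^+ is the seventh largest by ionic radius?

Ti^4+

Electron counts and nuclear charges: V^5+: 18 e⁻, Z=23, Ti^4+: 18 e⁻, Z=22, Sc^3+: 18 e⁻, Z=21, Y^3+: 36 e⁻, Z=39, Sr^2+: 36 e⁻, Z=38, Rb^+: 36 e⁻, Z=37, Cs^+: 54 e⁻, Z=55, I^-: 54 e⁻, Z=53. V^5+ < Ti^4+ (isoelectronic, higher Z=23 is smaller); Ti^4+ < Sc^3+ (both 18 e⁻, Z=22>21); Sc^3+ < Y^3+ (same group, period 4 vs 5); Y^3+ < Sr^2+ (isoelectronic, higher Z=39 is smaller); Sr^2+ < Rb^+ (isoelectronic, higher Z=38 is smaller); Rb^+ < Cs^+ (same group, 1 shell fewer); Cs^+ < I^- (isoelectronic, higher Z=55 is smaller).
Full ascending order: V^5+ < Ti^4+ < Sc^3+ < Y^3+ < Sr^2+ < Rb^+ < Cs^+ < I^-. Counting from the largest, position 7 is Ti^4+.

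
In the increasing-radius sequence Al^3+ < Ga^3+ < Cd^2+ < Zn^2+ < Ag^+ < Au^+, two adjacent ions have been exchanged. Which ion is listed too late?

Zn^2+

Scanning neighbour by neighbour, only Cd^2+/Zn^2+ violates a trend: Zn^2+ and Cd^2+ are in one column with the same charge; the lighter period-4 ion has one fewer shell and is smaller. That makes Zn^2+ the one sitting a position late relative to where it belongs.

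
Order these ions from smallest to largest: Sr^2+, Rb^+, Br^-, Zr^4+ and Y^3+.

All of these have 36 electrons (isoelectronic). With the same electron cloud, the ion with the most protons pulls it in tightest. Nuclear charges: Zr^4+ (Z=40), Y^3+ (Z=39), Sr^2+ (Z=38), Rb^+ (Z=37), Br^- (Z=35). Highest Z is smallest.

Zr^4+ < Y^3+ < Sr^2+ < Rb^+ < Br^-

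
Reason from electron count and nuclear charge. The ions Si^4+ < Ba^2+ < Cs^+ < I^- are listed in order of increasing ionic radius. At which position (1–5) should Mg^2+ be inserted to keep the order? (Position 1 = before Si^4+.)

First list Z and electron count for each: Si^4+ (Z=14, 10 e⁻), Mg^2+ (Z=12, 10 e⁻), Ba^2+ (Z=56, 54 e⁻), Cs^+ (Z=55, 54 e⁻), I^- (Z=53, 54 e⁻). Si^4+ < Mg^2+ (isoelectronic, higher Z=14 is smaller); Mg^2+ < Ba^2+ (same group, 3 shells fewer); Ba^2+ < Cs^+ (isoelectronic, higher Z=56 is smaller); Cs^+ < I^- (both 54 e⁻, Z=55>53).
The complete sequence is Si^4+ < Mg^2+ < Ba^2+ < Cs^+ < I^-. Mg^2+ sits at position 2.

2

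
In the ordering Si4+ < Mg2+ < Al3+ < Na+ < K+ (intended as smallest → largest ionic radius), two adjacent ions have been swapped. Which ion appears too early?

Mg2+

Check each adjacent pair. Mg2+ and Al3+ are reversed: both have 10 electrons but Z(Al)=13 > Z(Mg)=12, so Al3+ should be the smaller of the two. No other neighbouring pair contradicts the periodic trends, so Mg2+ is the ion listed too early.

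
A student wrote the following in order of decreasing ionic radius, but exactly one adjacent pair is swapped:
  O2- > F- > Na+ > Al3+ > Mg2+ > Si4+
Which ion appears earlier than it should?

Scanning neighbour by neighbour, only Al3+/Mg2+ violates a trend: Al3+ and Mg2+ share 10 electrons; the higher nuclear charge on Al (Z=13) contracts it more, so Al3+ < Mg2+. That makes Al3+ the one sitting a position early relative to where it belongs.

Al3+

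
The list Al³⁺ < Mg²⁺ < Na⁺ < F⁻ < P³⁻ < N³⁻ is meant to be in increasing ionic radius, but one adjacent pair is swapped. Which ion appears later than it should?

N³⁻

Scanning neighbour by neighbour, only P³⁻/N³⁻ violates a trend: both in group 15 with the same charge; N³⁻ (period 2) has the smaller radius. That makes N³⁻ the one sitting a position late relative to where it belongs.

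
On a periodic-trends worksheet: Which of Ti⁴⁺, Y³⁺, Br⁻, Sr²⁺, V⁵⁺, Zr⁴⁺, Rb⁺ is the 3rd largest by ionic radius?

Sr²⁺

Tabulating Z and e⁻: V⁵⁺ has 18 e⁻ (Z=23), Ti⁴⁺ has 18 e⁻ (Z=22), Zr⁴⁺ has 36 e⁻ (Z=40), Y³⁺ has 36 e⁻ (Z=39), Sr²⁺ has 36 e⁻ (Z=38), Rb⁺ has 36 e⁻ (Z=37), Br⁻ has 36 e⁻ (Z=35). V⁵⁺ < Ti⁴⁺ (isoelectronic, higher Z=23 is smaller); Ti⁴⁺ < Zr⁴⁺ (same group, 1 shell fewer); Zr⁴⁺ < Y³⁺ (both 36 e⁻, Z=40>39); Y³⁺ < Sr²⁺ (both 36 e⁻, Z=39>38); Sr²⁺ < Rb⁺ (isoelectronic, higher Z=38 is smaller); Rb⁺ < Br⁻ (isoelectronic, higher Z=37 is smaller).
Full ascending order: V⁵⁺ < Ti⁴⁺ < Zr⁴⁺ < Y³⁺ < Sr²⁺ < Rb⁺ < Br⁻. Counting from the largest, position 3 is Sr²⁺.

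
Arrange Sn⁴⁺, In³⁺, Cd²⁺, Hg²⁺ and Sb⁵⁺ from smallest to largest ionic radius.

Sb⁵⁺ < Sn⁴⁺ < In³⁺ < Cd²⁺ < Hg²⁺

Work out protons and electrons: Sb⁵⁺ (Z=51, 46 e⁻), Sn⁴⁺ (Z=50, 46 e⁻), In³⁺ (Z=49, 46 e⁻), Cd²⁺ (Z=48, 46 e⁻), Hg²⁺ (Z=80, 78 e⁻). Sb⁵⁺ < Sn⁴⁺ (isoelectronic, higher Z=51 is smaller); Sn⁴⁺ < In³⁺ (isoelectronic, higher Z=50 is smaller); In³⁺ < Cd²⁺ (both 46 e⁻, Z=49>48); Cd²⁺ < Hg²⁺ (same group, 1 shell fewer).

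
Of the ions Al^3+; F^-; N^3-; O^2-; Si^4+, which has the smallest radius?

Si^4+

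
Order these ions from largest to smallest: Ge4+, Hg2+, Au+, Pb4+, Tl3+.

Au+ > Hg2+ > Tl3+ > Pb4+ > Ge4+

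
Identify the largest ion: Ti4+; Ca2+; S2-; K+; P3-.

All of these have 18 electrons (isoelectronic). With the same electron cloud, the ion with the most protons pulls it in tightest. Nuclear charges: Ti4+ (Z=22), Ca2+ (Z=20), K+ (Z=19), S2- (Z=16), P3- (Z=15). Highest Z is smallest.

P3-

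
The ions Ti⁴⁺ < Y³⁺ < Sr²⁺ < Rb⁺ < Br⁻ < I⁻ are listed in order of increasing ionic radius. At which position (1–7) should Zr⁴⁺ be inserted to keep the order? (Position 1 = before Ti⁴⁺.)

2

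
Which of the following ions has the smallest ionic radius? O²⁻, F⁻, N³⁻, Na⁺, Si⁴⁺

All of these have 10 electrons (isoelectronic). With the same electron cloud, the ion with the most protons pulls it in tightest. Nuclear charges: Si⁴⁺ (Z=14), Na⁺ (Z=11), F⁻ (Z=9), O²⁻ (Z=8), N³⁻ (Z=7). Highest Z is smallest.

Si⁴⁺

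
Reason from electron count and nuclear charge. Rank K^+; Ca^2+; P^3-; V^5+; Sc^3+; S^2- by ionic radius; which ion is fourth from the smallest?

K^+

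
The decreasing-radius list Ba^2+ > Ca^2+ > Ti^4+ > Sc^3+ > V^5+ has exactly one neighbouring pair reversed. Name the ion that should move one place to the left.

Sc^3+

Check each adjacent pair. Ti^4+ and Sc^3+ are reversed: both have 18 electrons but Z(Ti)=22 > Z(Sc)=21, so Ti^4+ should be the smaller of the two. No other neighbouring pair contradicts the periodic trends, so Sc^3+ is the ion listed too late.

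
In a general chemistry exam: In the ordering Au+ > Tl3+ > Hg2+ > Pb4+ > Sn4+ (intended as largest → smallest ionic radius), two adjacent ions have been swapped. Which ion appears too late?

Hg2+

Scanning neighbour by neighbour, only Tl3+/Hg2+ violates a trend: Tl3+ and Hg2+ share 78 electrons; the higher nuclear charge on Tl (Z=81) contracts it more, so Tl3+ < Hg2+. That makes Hg2+ the one sitting a position late relative to where it belongs.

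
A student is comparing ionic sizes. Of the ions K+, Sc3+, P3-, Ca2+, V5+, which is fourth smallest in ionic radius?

K+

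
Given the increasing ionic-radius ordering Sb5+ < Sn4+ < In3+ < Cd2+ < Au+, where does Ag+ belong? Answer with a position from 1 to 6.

Sb5+ has 46 e⁻ (Z=51), Sn4+ has 46 e⁻ (Z=50), In3+ has 46 e⁻ (Z=49), Cd2+ has 46 e⁻ (Z=48), Ag+ has 46 e⁻ (Z=47), Au+ has 78 e⁻ (Z=79). Sb5+ < Sn4+ (both 46 e⁻, Z=51>50); Sn4+ < In3+ (both 46 e⁻, Z=50>49); In3+ < Cd2+ (isoelectronic, higher Z=49 is smaller); Cd2+ < Ag+ (both 46 e⁻, Z=48>47); Ag+ < Au+ (same group, period 5 vs 6).
Merged order: Sb5+ < Sn4+ < In3+ < Cd2+ < Ag+ < Au+ — Ag+ is number 5.

5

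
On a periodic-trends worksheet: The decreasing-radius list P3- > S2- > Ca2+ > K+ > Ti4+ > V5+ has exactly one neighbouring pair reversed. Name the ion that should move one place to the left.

K+

Compare adjacent ions: they are isoelectronic (18 e⁻) and Ca has more protons than K (20 vs 19), making Ca2+ smaller — yet in this decreasing list Ca2+ sits before K+. Nothing else is reversed, so K+ should move one place to the left.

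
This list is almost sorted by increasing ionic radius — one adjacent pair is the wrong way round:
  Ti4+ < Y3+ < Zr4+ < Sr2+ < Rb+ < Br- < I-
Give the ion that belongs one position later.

Compare adjacent ions: they are isoelectronic (36 e⁻) and Zr has more protons than Y (40 vs 39), making Zr4+ smaller — yet in this increasing list Y3+ sits before Zr4+. Nothing else is reversed, so Y3+ should move one place to the right.

Y3+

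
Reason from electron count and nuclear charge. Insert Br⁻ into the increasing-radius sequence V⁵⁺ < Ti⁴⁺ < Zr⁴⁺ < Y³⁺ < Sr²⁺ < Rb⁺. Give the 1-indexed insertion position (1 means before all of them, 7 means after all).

7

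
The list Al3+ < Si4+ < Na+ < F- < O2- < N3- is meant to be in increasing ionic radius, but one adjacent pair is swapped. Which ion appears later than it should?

The pair Al3+, Si4+ is the wrong way round — they are isoelectronic (10 e⁻) and Si has more protons than Al (14 vs 13), making Si4+ smaller. All other adjacent pairs agree with periodic trends, so Si4+ is the misplaced ion.

Si4+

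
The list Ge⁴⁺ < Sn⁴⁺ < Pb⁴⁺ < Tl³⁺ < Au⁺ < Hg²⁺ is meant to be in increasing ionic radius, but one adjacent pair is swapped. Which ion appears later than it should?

Hg²⁺

Check each adjacent pair. Au⁺ and Hg²⁺ are reversed: they are isoelectronic (78 e⁻) and Hg has more protons than Au (80 vs 79), making Hg²⁺ smaller. No other neighbouring pair contradicts the periodic trends, so Hg²⁺ is the ion listed too late.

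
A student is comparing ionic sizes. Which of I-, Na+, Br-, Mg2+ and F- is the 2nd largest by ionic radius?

First list Z and electron count for each: Mg2+: 10 e⁻, Z=12, Na+: 10 e⁻, Z=11, F-: 10 e⁻, Z=9, Br-: 36 e⁻, Z=35, I-: 54 e⁻, Z=53. Mg2+ < Na+ (both 10 e⁻, Z=12>11); Na+ < F- (isoelectronic, higher Z=11 is smaller); F- < Br- (same group, 2 shells fewer); Br- < I- (same group, period 4 vs 5).
That gives Mg2+ < Na+ < F- < Br- < I-. From the largest end, number 2 is Br-.

Br-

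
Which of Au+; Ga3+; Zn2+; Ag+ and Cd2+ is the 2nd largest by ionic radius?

First list Z and electron count for each: Ga3+: 28 e⁻, Z=31, Zn2+: 28 e⁻, Z=30, Cd2+: 46 e⁻, Z=48, Ag+: 46 e⁻, Z=47, Au+: 78 e⁻, Z=79. Ga3+ < Zn2+ (isoelectronic, higher Z=31 is smaller); Zn2+ < Cd2+ (same group, 1 shell fewer); Cd2+ < Ag+ (isoelectronic, higher Z=48 is smaller); Ag+ < Au+ (same group, period 5 vs 6).
So the order is Ga3+ < Zn2+ < Cd2+ < Ag+ < Au+; the 2nd-largest ion is Ag+.

Ag+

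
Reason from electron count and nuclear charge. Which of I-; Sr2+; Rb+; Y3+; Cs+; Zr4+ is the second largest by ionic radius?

Cs+

Electron counts and nuclear charges: Zr4+ has 36 e⁻ (Z=40), Y3+ has 36 e⁻ (Z=39), Sr2+ has 36 e⁻ (Z=38), Rb+ has 36 e⁻ (Z=37), Cs+ has 54 e⁻ (Z=55), I- has 54 e⁻ (Z=53). Zr4+ < Y3+ (isoelectronic, higher Z=40 is smaller); Y3+ < Sr2+ (both 36 e⁻, Z=39>38); Sr2+ < Rb+ (isoelectronic, higher Z=38 is smaller); Rb+ < Cs+ (same group, 1 shell fewer); Cs+ < I- (isoelectronic, higher Z=55 is smaller).
That gives Zr4+ < Y3+ < Sr2+ < Rb+ < Cs+ < I-. From the largest end, number 2 is Cs+.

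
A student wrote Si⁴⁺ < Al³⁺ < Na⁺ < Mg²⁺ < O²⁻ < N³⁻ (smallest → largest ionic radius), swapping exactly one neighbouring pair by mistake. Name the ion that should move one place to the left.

The pair Na⁺, Mg²⁺ is the wrong way round — they are isoelectronic (10 e⁻) and Mg has more protons than Na (12 vs 11), making Mg²⁺ smaller. All other adjacent pairs agree with periodic trends, so Mg²⁺ is the misplaced ion.

Mg²⁺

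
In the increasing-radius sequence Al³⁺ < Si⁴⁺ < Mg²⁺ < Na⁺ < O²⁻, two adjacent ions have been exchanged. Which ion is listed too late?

Si⁴⁺

Scanning neighbour by neighbour, only Al³⁺/Si⁴⁺ violates a trend: they are isoelectronic (10 e⁻) and Si has more protons than Al (14 vs 13), making Si⁴⁺ smaller. That makes Si⁴⁺ the one sitting a position late relative to where it belongs.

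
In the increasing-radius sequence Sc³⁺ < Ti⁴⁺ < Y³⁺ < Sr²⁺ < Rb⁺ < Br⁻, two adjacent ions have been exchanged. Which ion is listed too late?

Scanning neighbour by neighbour, only Sc³⁺/Ti⁴⁺ violates a trend: they are isoelectronic (18 e⁻) and Ti has more protons than Sc (22 vs 21), making Ti⁴⁺ smaller. That makes Ti⁴⁺ the one sitting a position late relative to where it belongs.

Ti⁴⁺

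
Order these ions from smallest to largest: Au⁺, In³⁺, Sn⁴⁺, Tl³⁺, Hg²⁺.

Sn⁴⁺ < In³⁺ < Tl³⁺ < Hg²⁺ < Au⁺

First list Z and electron count for each: Sn⁴⁺: 46 e⁻, Z=50, In³⁺: 46 e⁻, Z=49, Tl³⁺: 78 e⁻, Z=81, Hg²⁺: 78 e⁻, Z=80, Au⁺: 78 e⁻, Z=79. Sn⁴⁺ < In³⁺ (both 46 e⁻, Z=50>49); In³⁺ < Tl³⁺ (same group, 1 shell fewer); Tl³⁺ < Hg²⁺ (both 78 e⁻, Z=81>80); Hg²⁺ < Au⁺ (isoelectronic, higher Z=80 is smaller).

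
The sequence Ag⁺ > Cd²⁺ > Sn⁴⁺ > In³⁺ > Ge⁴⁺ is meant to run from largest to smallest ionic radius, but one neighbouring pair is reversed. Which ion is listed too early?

Sn⁴⁺

Scanning neighbour by neighbour, only Sn⁴⁺/In³⁺ violates a trend: Sn⁴⁺ and In³⁺ share 46 electrons; the higher nuclear charge on Sn (Z=50) contracts it more, so Sn⁴⁺ < In³⁺. That makes Sn⁴⁺ the one sitting a position early relative to where it belongs.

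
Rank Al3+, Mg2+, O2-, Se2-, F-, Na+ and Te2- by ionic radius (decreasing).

First list Z and electron count for each: Al3+ has 10 e⁻ (Z=13), Mg2+ has 10 e⁻ (Z=12), Na+ has 10 e⁻ (Z=11), F- has 10 e⁻ (Z=9), O2- has 10 e⁻ (Z=8), Se2- has 36 e⁻ (Z=34), Te2- has 54 e⁻ (Z=52). Al3+ < Mg2+ (both 10 e⁻, Z=13>12); Mg2+ < Na+ (both 10 e⁻, Z=12>11); Na+ < F- (isoelectronic, higher Z=11 is smaller); F- < O2- (isoelectronic, higher Z=9 is smaller); O2- < Se2- (same group, 2 shells fewer); Se2- < Te2- (same group, period 4 vs 5).

Te2- > Se2- > O2- > F- > Na+ > Mg2+ > Al3+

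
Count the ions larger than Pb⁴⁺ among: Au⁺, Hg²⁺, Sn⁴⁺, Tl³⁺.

First list Z and electron count for each: Sn⁴⁺ (Z=50, 46 e⁻), Pb⁴⁺ (Z=82, 78 e⁻), Tl³⁺ (Z=81, 78 e⁻), Hg²⁺ (Z=80, 78 e⁻), Au⁺ (Z=79, 78 e⁻). Sn⁴⁺ < Pb⁴⁺ (same group, period 5 vs 6); Pb⁴⁺ < Tl³⁺ (both 78 e⁻, Z=82>81); Tl³⁺ < Hg²⁺ (isoelectronic, higher Z=81 is smaller); Hg²⁺ < Au⁺ (isoelectronic, higher Z=80 is smaller).
Relative to Pb⁴⁺, the ions that are larger are Tl³⁺, Hg²⁺, Au⁺. That's 3.

3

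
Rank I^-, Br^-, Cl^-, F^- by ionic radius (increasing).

F^- < Cl^- < Br^- < I^-

These ions sit in one column with identical charge. Each step down the periodic table adds a principal shell, increasing the radius.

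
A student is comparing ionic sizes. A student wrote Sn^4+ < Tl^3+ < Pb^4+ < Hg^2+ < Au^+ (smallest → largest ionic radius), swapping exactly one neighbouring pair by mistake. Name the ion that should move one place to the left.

Scanning neighbour by neighbour, only Tl^3+/Pb^4+ violates a trend: they are isoelectronic (78 e⁻) and Pb has more protons than Tl (82 vs 81), making Pb^4+ smaller. That makes Pb^4+ the one sitting a position late relative to where it belongs.

Pb^4+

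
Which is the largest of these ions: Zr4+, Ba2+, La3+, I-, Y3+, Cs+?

I-

Work out protons and electrons: Zr4+ (Z=40, 36 e⁻), Y3+ (Z=39, 36 e⁻), La3+ (Z=57, 54 e⁻), Ba2+ (Z=56, 54 e⁻), Cs+ (Z=55, 54 e⁻), I- (Z=53, 54 e⁻). Zr4+ < Y3+ (isoelectronic, higher Z=40 is smaller); Y3+ < La3+ (same group, period 5 vs 6); La3+ < Ba2+ (both 54 e⁻, Z=57>56); Ba2+ < Cs+ (both 54 e⁻, Z=56>55); Cs+ < I- (isoelectronic, higher Z=55 is smaller).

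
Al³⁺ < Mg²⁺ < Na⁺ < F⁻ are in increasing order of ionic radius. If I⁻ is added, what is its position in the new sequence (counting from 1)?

Electron counts and nuclear charges: Al³⁺ has 10 e⁻ (Z=13), Mg²⁺ has 10 e⁻ (Z=12), Na⁺ has 10 e⁻ (Z=11), F⁻ has 10 e⁻ (Z=9), I⁻ has 54 e⁻ (Z=53). Al³⁺ < Mg²⁺ (isoelectronic, higher Z=13 is smaller); Mg²⁺ < Na⁺ (isoelectronic, higher Z=12 is smaller); Na⁺ < F⁻ (isoelectronic, higher Z=11 is smaller); F⁻ < I⁻ (same group, period 2 vs 5).
With I⁻ included the full order is Al³⁺ < Mg²⁺ < Na⁺ < F⁻ < I⁻, so it takes position 5.

5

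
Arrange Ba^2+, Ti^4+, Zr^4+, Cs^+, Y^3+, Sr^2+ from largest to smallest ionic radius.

Cs^+ > Ba^2+ > Sr^2+ > Y^3+ > Zr^4+ > Ti^4+

Electron counts and nuclear charges: Ti^4+ (Z=22, 18 e⁻), Zr^4+ (Z=40, 36 e⁻), Y^3+ (Z=39, 36 e⁻), Sr^2+ (Z=38, 36 e⁻), Ba^2+ (Z=56, 54 e⁻), Cs^+ (Z=55, 54 e⁻). Ti^4+ < Zr^4+ (same group, period 4 vs 5); Zr^4+ < Y^3+ (both 36 e⁻, Z=40>39); Y^3+ < Sr^2+ (isoelectronic, higher Z=39 is smaller); Sr^2+ < Ba^2+ (same group, period 5 vs 6); Ba^2+ < Cs^+ (isoelectronic, higher Z=56 is smaller).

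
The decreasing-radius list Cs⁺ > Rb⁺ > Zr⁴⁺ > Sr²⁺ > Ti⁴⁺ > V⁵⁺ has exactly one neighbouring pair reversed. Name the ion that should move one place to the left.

Sr²⁺

Check each adjacent pair. Zr⁴⁺ and Sr²⁺ are reversed: both have 36 electrons but Z(Zr)=40 > Z(Sr)=38, so Zr⁴⁺ should be the smaller of the two. No other neighbouring pair contradicts the periodic trends, so Sr²⁺ is the ion listed too late.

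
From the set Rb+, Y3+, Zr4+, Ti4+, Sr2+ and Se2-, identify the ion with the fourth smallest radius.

Tabulating Z and e⁻: Ti4+ (Z=22, 18 e⁻), Zr4+ (Z=40, 36 e⁻), Y3+ (Z=39, 36 e⁻), Sr2+ (Z=38, 36 e⁻), Rb+ (Z=37, 36 e⁻), Se2- (Z=34, 36 e⁻). Ti4+ < Zr4+ (same group, 1 shell fewer); Zr4+ < Y3+ (isoelectronic, higher Z=40 is smaller); Y3+ < Sr2+ (both 36 e⁻, Z=39>38); Sr2+ < Rb+ (isoelectronic, higher Z=38 is smaller); Rb+ < Se2- (isoelectronic, higher Z=37 is smaller).
Full ascending order: Ti4+ < Zr4+ < Y3+ < Sr2+ < Rb+ < Se2-. Counting from the smallest, position 4 is Sr2+.

Sr2+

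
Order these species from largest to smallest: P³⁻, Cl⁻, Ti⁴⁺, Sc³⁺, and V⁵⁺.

P³⁻ > Cl⁻ > Sc³⁺ > Ti⁴⁺ > V⁵⁺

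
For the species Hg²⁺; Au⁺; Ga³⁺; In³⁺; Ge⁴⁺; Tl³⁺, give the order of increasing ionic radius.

Electron counts and nuclear charges: Ge⁴⁺ has 28 e⁻ (Z=32), Ga³⁺ has 28 e⁻ (Z=31), In³⁺ has 46 e⁻ (Z=49), Tl³⁺ has 78 e⁻ (Z=81), Hg²⁺ has 78 e⁻ (Z=80), Au⁺ has 78 e⁻ (Z=79). Ge⁴⁺ < Ga³⁺ (isoelectronic, higher Z=32 is smaller); Ga³⁺ < In³⁺ (same group, period 4 vs 5); In³⁺ < Tl³⁺ (same group, period 5 vs 6); Tl³⁺ < Hg²⁺ (isoelectronic, higher Z=81 is smaller); Hg²⁺ < Au⁺ (both 78 e⁻, Z=80>79).

Ge⁴⁺ < Ga³⁺ < In³⁺ < Tl³⁺ < Hg²⁺ < Au⁺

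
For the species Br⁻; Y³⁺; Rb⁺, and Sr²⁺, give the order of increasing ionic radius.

Y³⁺ < Sr²⁺ < Rb⁺ < Br⁻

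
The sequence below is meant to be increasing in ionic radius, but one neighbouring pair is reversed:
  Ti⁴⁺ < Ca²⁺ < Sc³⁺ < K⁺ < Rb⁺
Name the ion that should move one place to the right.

Ca²⁺

Compare adjacent ions: Sc³⁺ and Ca²⁺ share 18 electrons; the higher nuclear charge on Sc (Z=21) contracts it more, so Sc³⁺ < Ca²⁺ — yet in this increasing list Ca²⁺ sits before Sc³⁺. Nothing else is reversed, so Ca²⁺ should move one place to the right.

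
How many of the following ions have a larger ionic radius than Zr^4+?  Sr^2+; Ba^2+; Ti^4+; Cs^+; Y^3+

4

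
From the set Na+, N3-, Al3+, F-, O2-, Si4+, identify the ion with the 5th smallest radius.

O2-

All of these have 10 electrons (isoelectronic). With the same electron cloud, the ion with the most protons pulls it in tightest. Nuclear charges: Si4+ (Z=14), Al3+ (Z=13), Na+ (Z=11), F- (Z=9), O2- (Z=8), N3- (Z=7). Highest Z is smallest.
That gives Si4+ < Al3+ < Na+ < F- < O2- < N3-. From the smallest end, number 5 is O2-.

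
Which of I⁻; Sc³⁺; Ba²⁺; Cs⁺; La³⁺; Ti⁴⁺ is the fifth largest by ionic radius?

Sc³⁺

Tabulating Z and e⁻: Ti⁴⁺ has 18 e⁻ (Z=22), Sc³⁺ has 18 e⁻ (Z=21), La³⁺ has 54 e⁻ (Z=57), Ba²⁺ has 54 e⁻ (Z=56), Cs⁺ has 54 e⁻ (Z=55), I⁻ has 54 e⁻ (Z=53). Ti⁴⁺ < Sc³⁺ (both 18 e⁻, Z=22>21); Sc³⁺ < La³⁺ (same group, 2 shells fewer); La³⁺ < Ba²⁺ (isoelectronic, higher Z=57 is smaller); Ba²⁺ < Cs⁺ (both 54 e⁻, Z=56>55); Cs⁺ < I⁻ (isoelectronic, higher Z=55 is smaller).
Full ascending order: Ti⁴⁺ < Sc³⁺ < La³⁺ < Ba²⁺ < Cs⁺ < I⁻. Counting from the largest, position 5 is Sc³⁺.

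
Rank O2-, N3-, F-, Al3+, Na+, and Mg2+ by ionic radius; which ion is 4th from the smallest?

Isoelectronic series (10 e⁻ each). Size is set by nuclear charge: more protons means a smaller ion. Al3+ (Z=13), Mg2+ (Z=12), Na+ (Z=11), F- (Z=9), O2- (Z=8), N3- (Z=7).
Full ascending order: Al3+ < Mg2+ < Na+ < F- < O2- < N3-. Counting from the smallest, position 4 is F-.

F-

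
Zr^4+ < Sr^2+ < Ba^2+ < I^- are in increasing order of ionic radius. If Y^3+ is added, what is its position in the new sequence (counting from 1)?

First list Z and electron count for each: Zr^4+ has 36 e⁻ (Z=40), Y^3+ has 36 e⁻ (Z=39), Sr^2+ has 36 e⁻ (Z=38), Ba^2+ has 54 e⁻ (Z=56), I^- has 54 e⁻ (Z=53). Zr^4+ < Y^3+ (isoelectronic, higher Z=40 is smaller); Y^3+ < Sr^2+ (both 36 e⁻, Z=39>38); Sr^2+ < Ba^2+ (same group, 1 shell fewer); Ba^2+ < I^- (both 54 e⁻, Z=56>53).
Putting Y^3+ in gives Zr^4+ < Y^3+ < Sr^2+ < Ba^2+ < I^-; it lands at slot 2.

2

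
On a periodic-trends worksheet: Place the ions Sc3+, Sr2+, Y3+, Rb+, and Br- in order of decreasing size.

Br- > Rb+ > Sr2+ > Y3+ > Sc3+

Electron counts and nuclear charges: Sc3+ has 18 e⁻ (Z=21), Y3+ has 36 e⁻ (Z=39), Sr2+ has 36 e⁻ (Z=38), Rb+ has 36 e⁻ (Z=37), Br- has 36 e⁻ (Z=35). Sc3+ < Y3+ (same group, period 4 vs 5); Y3+ < Sr2+ (isoelectronic, higher Z=39 is smaller); Sr2+ < Rb+ (both 36 e⁻, Z=38>37); Rb+ < Br- (both 36 e⁻, Z=37>35).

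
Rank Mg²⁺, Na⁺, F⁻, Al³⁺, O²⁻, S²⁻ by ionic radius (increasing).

Work out protons and electrons: Al³⁺ has 10 e⁻ (Z=13), Mg²⁺ has 10 e⁻ (Z=12), Na⁺ has 10 e⁻ (Z=11), F⁻ has 10 e⁻ (Z=9), O²⁻ has 10 e⁻ (Z=8), S²⁻ has 18 e⁻ (Z=16). Al³⁺ < Mg²⁺ (both 10 e⁻, Z=13>12); Mg²⁺ < Na⁺ (isoelectronic, higher Z=12 is smaller); Na⁺ < F⁻ (both 10 e⁻, Z=11>9); F⁻ < O²⁻ (both 10 e⁻, Z=9>8); O²⁻ < S²⁻ (same group, 1 shell fewer).

Al³⁺ < Mg²⁺ < Na⁺ < F⁻ < O²⁻ < S²⁻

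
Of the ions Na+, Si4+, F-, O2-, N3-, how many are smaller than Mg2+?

1

Each ion has 10 electrons. The ranking follows nuclear charge in reverse — greater Z gives a smaller radius. Si4+ (Z=14), Mg2+ (Z=12), Na+ (Z=11), F- (Z=9), O2- (Z=8), N3- (Z=7).
Relative to Mg2+, the ions that are smaller are Si4+. That's 1.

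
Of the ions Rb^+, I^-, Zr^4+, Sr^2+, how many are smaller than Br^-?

3

Zr^4+: 36 e⁻, Z=40, Sr^2+: 36 e⁻, Z=38, Rb^+: 36 e⁻, Z=37, Br^-: 36 e⁻, Z=35, I^-: 54 e⁻, Z=53. Zr^4+ < Sr^2+ (both 36 e⁻, Z=40>38); Sr^2+ < Rb^+ (both 36 e⁻, Z=38>37); Rb^+ < Br^- (isoelectronic, higher Z=37 is smaller); Br^- < I^- (same group, period 4 vs 5).
Placing each against Br^-: smaller — Zr^4+, Sr^2+, Rb^+; larger — I^-. Count: 3.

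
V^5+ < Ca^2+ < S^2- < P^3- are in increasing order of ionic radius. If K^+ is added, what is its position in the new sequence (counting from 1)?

All of these have 18 electrons (isoelectronic). With the same electron cloud, the ion with the most protons pulls it in tightest. Nuclear charges: V^5+ (Z=23), Ca^2+ (Z=20), K^+ (Z=19), S^2- (Z=16), P^3- (Z=15). Highest Z is smallest.
Putting K^+ in gives V^5+ < Ca^2+ < K^+ < S^2- < P^3-; it lands at slot 3.

3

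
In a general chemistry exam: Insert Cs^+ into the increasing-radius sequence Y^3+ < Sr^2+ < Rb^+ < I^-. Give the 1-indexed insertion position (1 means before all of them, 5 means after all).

4

Work out protons and electrons: Y^3+ has 36 e⁻ (Z=39), Sr^2+ has 36 e⁻ (Z=38), Rb^+ has 36 e⁻ (Z=37), Cs^+ has 54 e⁻ (Z=55), I^- has 54 e⁻ (Z=53). Y^3+ < Sr^2+ (isoelectronic, higher Z=39 is smaller); Sr^2+ < Rb^+ (both 36 e⁻, Z=38>37); Rb^+ < Cs^+ (same group, 1 shell fewer); Cs^+ < I^- (isoelectronic, higher Z=55 is smaller).
Merged order: Y^3+ < Sr^2+ < Rb^+ < Cs^+ < I^- — Cs^+ is number 4.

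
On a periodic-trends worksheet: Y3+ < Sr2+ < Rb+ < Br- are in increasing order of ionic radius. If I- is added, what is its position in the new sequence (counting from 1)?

First list Z and electron count for each: Y3+ (Z=39, 36 e⁻), Sr2+ (Z=38, 36 e⁻), Rb+ (Z=37, 36 e⁻), Br- (Z=35, 36 e⁻), I- (Z=53, 54 e⁻). Y3+ < Sr2+ (isoelectronic, higher Z=39 is smaller); Sr2+ < Rb+ (isoelectronic, higher Z=38 is smaller); Rb+ < Br- (isoelectronic, higher Z=37 is smaller); Br- < I- (same group, 1 shell fewer).
With I- included the full order is Y3+ < Sr2+ < Rb+ < Br- < I-, so it takes position 5.

5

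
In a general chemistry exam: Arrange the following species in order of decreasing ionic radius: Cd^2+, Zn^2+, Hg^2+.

All are in the same group with charge +2. Radius grows down the group as n (the outermost shell) increases.

Hg^2+ > Cd^2+ > Zn^2+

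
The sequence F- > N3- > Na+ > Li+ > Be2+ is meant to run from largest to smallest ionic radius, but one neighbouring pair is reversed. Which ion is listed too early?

Compare adjacent ions: both have 10 electrons but Z(F)=9 > Z(N)=7, so F- should be the smaller of the two — yet in this decreasing list F- sits before N3-. Nothing else is reversed, so F- should move one place to the right.

F-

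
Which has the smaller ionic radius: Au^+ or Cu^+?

These ions sit in one column with identical charge. Each step down the periodic table adds a principal shell, increasing the radius.

Cu^+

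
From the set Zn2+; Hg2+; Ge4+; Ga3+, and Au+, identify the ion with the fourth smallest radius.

Hg2+

First list Z and electron count for each: Ge4+ has 28 e⁻ (Z=32), Ga3+ has 28 e⁻ (Z=31), Zn2+ has 28 e⁻ (Z=30), Hg2+ has 78 e⁻ (Z=80), Au+ has 78 e⁻ (Z=79). Ge4+ < Ga3+ (both 28 e⁻, Z=32>31); Ga3+ < Zn2+ (both 28 e⁻, Z=31>30); Zn2+ < Hg2+ (same group, 2 shells fewer); Hg2+ < Au+ (isoelectronic, higher Z=80 is smaller).
Ordering: Ge4+ < Ga3+ < Zn2+ < Hg2+ < Au+. The fourth smallest is Hg2+.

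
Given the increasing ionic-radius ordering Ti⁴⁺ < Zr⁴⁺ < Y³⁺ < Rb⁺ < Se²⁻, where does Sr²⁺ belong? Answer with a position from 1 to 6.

4

First list Z and electron count for each: Ti⁴⁺ has 18 e⁻ (Z=22), Zr⁴⁺ has 36 e⁻ (Z=40), Y³⁺ has 36 e⁻ (Z=39), Sr²⁺ has 36 e⁻ (Z=38), Rb⁺ has 36 e⁻ (Z=37), Se²⁻ has 36 e⁻ (Z=34). Ti⁴⁺ < Zr⁴⁺ (same group, period 4 vs 5); Zr⁴⁺ < Y³⁺ (both 36 e⁻, Z=40>39); Y³⁺ < Sr²⁺ (both 36 e⁻, Z=39>38); Sr²⁺ < Rb⁺ (isoelectronic, higher Z=38 is smaller); Rb⁺ < Se²⁻ (isoelectronic, higher Z=37 is smaller).
Merged order: Ti⁴⁺ < Zr⁴⁺ < Y³⁺ < Sr²⁺ < Rb⁺ < Se²⁻ — Sr²⁺ is number 4.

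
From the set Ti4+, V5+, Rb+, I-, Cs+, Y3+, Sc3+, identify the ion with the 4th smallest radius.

Tabulating Z and e⁻: V5+ (Z=23, 18 e⁻), Ti4+ (Z=22, 18 e⁻), Sc3+ (Z=21, 18 e⁻), Y3+ (Z=39, 36 e⁻), Rb+ (Z=37, 36 e⁻), Cs+ (Z=55, 54 e⁻), I- (Z=53, 54 e⁻). V5+ < Ti4+ (both 18 e⁻, Z=23>22); Ti4+ < Sc3+ (both 18 e⁻, Z=22>21); Sc3+ < Y3+ (same group, 1 shell fewer); Y3+ < Rb+ (isoelectronic, higher Z=39 is smaller); Rb+ < Cs+ (same group, period 5 vs 6); Cs+ < I- (isoelectronic, higher Z=55 is smaller).
Ordering: V5+ < Ti4+ < Sc3+ < Y3+ < Rb+ < Cs+ < I-. The 4th smallest is Y3+.

Y3+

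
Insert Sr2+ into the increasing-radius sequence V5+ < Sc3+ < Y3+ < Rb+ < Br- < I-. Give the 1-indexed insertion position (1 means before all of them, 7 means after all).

Work out protons and electrons: V5+ has 18 e⁻ (Z=23), Sc3+ has 18 e⁻ (Z=21), Y3+ has 36 e⁻ (Z=39), Sr2+ has 36 e⁻ (Z=38), Rb+ has 36 e⁻ (Z=37), Br- has 36 e⁻ (Z=35), I- has 54 e⁻ (Z=53). V5+ < Sc3+ (both 18 e⁻, Z=23>21); Sc3+ < Y3+ (same group, 1 shell fewer); Y3+ < Sr2+ (both 36 e⁻, Z=39>38); Sr2+ < Rb+ (isoelectronic, higher Z=38 is smaller); Rb+ < Br- (both 36 e⁻, Z=37>35); Br- < I- (same group, period 4 vs 5).
The complete sequence is V5+ < Sc3+ < Y3+ < Sr2+ < Rb+ < Br- < I-. Sr2+ sits at position 4.

4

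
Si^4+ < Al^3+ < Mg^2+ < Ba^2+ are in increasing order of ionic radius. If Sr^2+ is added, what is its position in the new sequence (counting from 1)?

Tabulating Z and e⁻: Si^4+ has 10 e⁻ (Z=14), Al^3+ has 10 e⁻ (Z=13), Mg^2+ has 10 e⁻ (Z=12), Sr^2+ has 36 e⁻ (Z=38), Ba^2+ has 54 e⁻ (Z=56). Si^4+ < Al^3+ (isoelectronic, higher Z=14 is smaller); Al^3+ < Mg^2+ (both 10 e⁻, Z=13>12); Mg^2+ < Sr^2+ (same group, period 3 vs 5); Sr^2+ < Ba^2+ (same group, 1 shell fewer).
Merged order: Si^4+ < Al^3+ < Mg^2+ < Sr^2+ < Ba^2+ — Sr^2+ is number 4.

4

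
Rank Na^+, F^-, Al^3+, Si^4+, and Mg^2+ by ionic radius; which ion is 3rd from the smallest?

Mg^2+

Each ion has 10 electrons. The ranking follows nuclear charge in reverse — greater Z gives a smaller radius. Si^4+ (Z=14), Al^3+ (Z=13), Mg^2+ (Z=12), Na^+ (Z=11), F^- (Z=9).
So the order is Si^4+ < Al^3+ < Mg^2+ < Na^+ < F^-; the 3rd-smallest ion is Mg^2+.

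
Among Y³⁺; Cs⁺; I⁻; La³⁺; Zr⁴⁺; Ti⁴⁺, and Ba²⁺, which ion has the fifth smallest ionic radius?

Ba²⁺

Tabulating Z and e⁻: Ti⁴⁺: 18 e⁻, Z=22, Zr⁴⁺: 36 e⁻, Z=40, Y³⁺: 36 e⁻, Z=39, La³⁺: 54 e⁻, Z=57, Ba²⁺: 54 e⁻, Z=56, Cs⁺: 54 e⁻, Z=55, I⁻: 54 e⁻, Z=53. Ti⁴⁺ < Zr⁴⁺ (same group, period 4 vs 5); Zr⁴⁺ < Y³⁺ (isoelectronic, higher Z=40 is smaller); Y³⁺ < La³⁺ (same group, 1 shell fewer); La³⁺ < Ba²⁺ (isoelectronic, higher Z=57 is smaller); Ba²⁺ < Cs⁺ (isoelectronic, higher Z=56 is smaller); Cs⁺ < I⁻ (isoelectronic, higher Z=55 is smaller).
So the order is Ti⁴⁺ < Zr⁴⁺ < Y³⁺ < La³⁺ < Ba²⁺ < Cs⁺ < I⁻; the 5th-smallest ion is Ba²⁺.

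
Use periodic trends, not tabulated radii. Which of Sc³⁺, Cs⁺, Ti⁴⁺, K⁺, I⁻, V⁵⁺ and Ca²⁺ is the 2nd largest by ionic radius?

Cs⁺

Electron counts and nuclear charges: V⁵⁺ has 18 e⁻ (Z=23), Ti⁴⁺ has 18 e⁻ (Z=22), Sc³⁺ has 18 e⁻ (Z=21), Ca²⁺ has 18 e⁻ (Z=20), K⁺ has 18 e⁻ (Z=19), Cs⁺ has 54 e⁻ (Z=55), I⁻ has 54 e⁻ (Z=53). V⁵⁺ < Ti⁴⁺ (both 18 e⁻, Z=23>22); Ti⁴⁺ < Sc³⁺ (both 18 e⁻, Z=22>21); Sc³⁺ < Ca²⁺ (isoelectronic, higher Z=21 is smaller); Ca²⁺ < K⁺ (both 18 e⁻, Z=20>19); K⁺ < Cs⁺ (same group, period 4 vs 6); Cs⁺ < I⁻ (isoelectronic, higher Z=55 is smaller).
So the order is V⁵⁺ < Ti⁴⁺ < Sc³⁺ < Ca²⁺ < K⁺ < Cs⁺ < I⁻; the 2nd-largest ion is Cs⁺.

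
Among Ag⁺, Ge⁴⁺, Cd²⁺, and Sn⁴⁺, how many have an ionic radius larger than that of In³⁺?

2

First list Z and electron count for each: Ge⁴⁺: 28 e⁻, Z=32, Sn⁴⁺: 46 e⁻, Z=50, In³⁺: 46 e⁻, Z=49, Cd²⁺: 46 e⁻, Z=48, Ag⁺: 46 e⁻, Z=47. Ge⁴⁺ < Sn⁴⁺ (same group, 1 shell fewer); Sn⁴⁺ < In³⁺ (isoelectronic, higher Z=50 is smaller); In³⁺ < Cd²⁺ (isoelectronic, higher Z=49 is smaller); Cd²⁺ < Ag⁺ (isoelectronic, higher Z=48 is smaller).
Relative to In³⁺, the ions that are larger are Cd²⁺, Ag⁺. That's 2.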